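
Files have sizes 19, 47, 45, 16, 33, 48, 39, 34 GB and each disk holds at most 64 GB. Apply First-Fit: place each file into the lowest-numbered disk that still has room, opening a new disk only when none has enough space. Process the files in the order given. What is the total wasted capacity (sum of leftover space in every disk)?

103

Put 19 GB in disk 1; 45 GB remain.
Put 47 GB in disk 2; 17 GB remain.
Put 45 GB in disk 1; 0 GB remain.
Put 16 GB in disk 2; 1 GB remain.
Put 33 GB in disk 3; 31 GB remain.
Put 48 GB in disk 4; 16 GB remain.
Put 39 GB in disk 5; 25 GB remain.
Put 34 GB in disk 6; 30 GB remain.
6 disks × 64 GB = 384 GB; used 281 GB; unused 103 GB.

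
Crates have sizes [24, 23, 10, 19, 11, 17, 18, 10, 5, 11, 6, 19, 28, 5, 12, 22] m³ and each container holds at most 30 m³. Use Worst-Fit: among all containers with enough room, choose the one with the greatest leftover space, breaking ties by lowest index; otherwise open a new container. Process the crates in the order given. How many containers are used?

24 m³ → container 1 (remaining 6 m³)
23 m³ → container 2 (remaining 7 m³)
10 m³ → container 3 (remaining 20 m³)
19 m³ → container 3 (remaining 1 m³)
11 m³ → container 4 (remaining 19 m³)
17 m³ → container 4 (remaining 2 m³)
18 m³ → container 5 (remaining 12 m³)
10 m³ → container 5 (remaining 2 m³)
5 m³ → container 2 (remaining 2 m³)
11 m³ → container 6 (remaining 19 m³)
6 m³ → container 6 (remaining 13 m³)
19 m³ → container 7 (remaining 11 m³)
28 m³ → container 8 (remaining 2 m³)
5 m³ → container 6 (remaining 8 m³)
12 m³ → container 9 (remaining 18 m³)
22 m³ → container 10 (remaining 8 m³)

10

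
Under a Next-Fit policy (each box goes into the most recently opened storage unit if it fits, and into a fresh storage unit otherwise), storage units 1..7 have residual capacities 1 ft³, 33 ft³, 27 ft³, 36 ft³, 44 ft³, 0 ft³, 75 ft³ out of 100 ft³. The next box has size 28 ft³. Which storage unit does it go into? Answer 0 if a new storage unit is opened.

7

Next-Fit only looks at storage unit 7, which has 75 ft³ free.
28 ft³ fits there.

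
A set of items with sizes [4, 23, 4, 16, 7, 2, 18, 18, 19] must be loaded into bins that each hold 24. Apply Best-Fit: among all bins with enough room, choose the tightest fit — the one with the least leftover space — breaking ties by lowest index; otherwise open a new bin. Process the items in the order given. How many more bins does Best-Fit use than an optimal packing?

1

Best-Fit: [4,4,16] [23] [7,2] [18] [18] [19] → 6 bins.
Total size 111; any packing needs at least ⌈111/24⌉ = 5 bins.
An optimal packing achieves that bound: [23] [19,4] [18,4,2] [18] [16,7] → 5 bins.
Excess: 6 − 5 = 1.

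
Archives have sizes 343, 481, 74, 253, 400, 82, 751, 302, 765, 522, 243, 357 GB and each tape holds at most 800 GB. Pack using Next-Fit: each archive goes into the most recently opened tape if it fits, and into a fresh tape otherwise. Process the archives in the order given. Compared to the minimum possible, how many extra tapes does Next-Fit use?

Next-Fit: [343] [481,74] [253,400,82] [751] [302] [765] [522,243] [357] → 8 tapes.
Total size 4573 GB; any packing needs at least ⌈4573/800⌉ = 6 tapes.
An optimal packing achieves that bound: [765] [751] [522,253] [481,302] [400,357] [343,243,82,74] → 6 tapes.
Excess: 8 − 6 = 2.

2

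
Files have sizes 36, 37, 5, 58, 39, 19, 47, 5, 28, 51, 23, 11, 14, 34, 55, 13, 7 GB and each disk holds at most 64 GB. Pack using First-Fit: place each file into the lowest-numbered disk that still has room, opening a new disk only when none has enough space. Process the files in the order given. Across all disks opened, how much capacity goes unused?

36 GB → disk 1 (remaining 28 GB)
37 GB → disk 2 (remaining 27 GB)
5 GB → disk 1 (remaining 23 GB)
58 GB → disk 3 (remaining 6 GB)
39 GB → disk 4 (remaining 25 GB)
19 GB → disk 1 (remaining 4 GB)
47 GB → disk 5 (remaining 17 GB)
5 GB → disk 2 (remaining 22 GB)
28 GB → disk 6 (remaining 36 GB)
51 GB → disk 7 (remaining 13 GB)
23 GB → disk 4 (remaining 2 GB)
11 GB → disk 2 (remaining 11 GB)
14 GB → disk 5 (remaining 3 GB)
34 GB → disk 6 (remaining 2 GB)
55 GB → disk 8 (remaining 9 GB)
13 GB → disk 7 (remaining 0 GB)
7 GB → disk 2 (remaining 4 GB)
8 disks × 64 GB = 512 GB; used 482 GB; unused 30 GB.

30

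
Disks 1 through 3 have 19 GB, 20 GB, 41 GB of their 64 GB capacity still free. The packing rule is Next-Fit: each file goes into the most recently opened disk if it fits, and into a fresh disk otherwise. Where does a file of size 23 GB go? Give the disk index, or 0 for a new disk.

Next-Fit only looks at disk 3, which has 41 GB free.
23 GB fits there.

3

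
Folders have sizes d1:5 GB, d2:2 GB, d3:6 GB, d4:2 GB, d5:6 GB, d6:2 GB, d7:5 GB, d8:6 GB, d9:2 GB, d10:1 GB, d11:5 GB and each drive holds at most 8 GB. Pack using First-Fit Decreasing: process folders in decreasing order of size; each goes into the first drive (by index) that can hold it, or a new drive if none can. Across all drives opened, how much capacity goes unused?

6

Sorted descending: 6, 6, 6, 5, 5, 5, 2, 2, 2, 2, 1.
6 GB → drive 1 (remaining 2 GB)
6 GB → drive 2 (remaining 2 GB)
6 GB → drive 3 (remaining 2 GB)
5 GB → drive 4 (remaining 3 GB)
5 GB → drive 5 (remaining 3 GB)
5 GB → drive 6 (remaining 3 GB)
2 GB → drive 1 (remaining 0 GB)
2 GB → drive 2 (remaining 0 GB)
2 GB → drive 3 (remaining 0 GB)
2 GB → drive 4 (remaining 1 GB)
1 GB → drive 4 (remaining 0 GB)
6 drives × 8 GB = 48 GB; used 42 GB; unused 6 GB.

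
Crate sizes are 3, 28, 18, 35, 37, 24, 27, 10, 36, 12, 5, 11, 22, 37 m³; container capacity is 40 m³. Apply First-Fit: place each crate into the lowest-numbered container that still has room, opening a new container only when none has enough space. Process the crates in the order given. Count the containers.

9 containers

3 m³ → container 1 (remaining 37 m³)
28 m³ → container 1 (remaining 9 m³)
18 m³ → container 2 (remaining 22 m³)
35 m³ → container 3 (remaining 5 m³)
37 m³ → container 4 (remaining 3 m³)
24 m³ → container 5 (remaining 16 m³)
27 m³ → container 6 (remaining 13 m³)
10 m³ → container 2 (remaining 12 m³)
36 m³ → container 7 (remaining 4 m³)
12 m³ → container 2 (remaining 0 m³)
5 m³ → container 1 (remaining 4 m³)
11 m³ → container 5 (remaining 5 m³)
22 m³ → container 8 (remaining 18 m³)
37 m³ → container 9 (remaining 3 m³)
Final containers: [3,28,5] [18,10,12] [35] [37] [24,11] [27] [36] [22] [37].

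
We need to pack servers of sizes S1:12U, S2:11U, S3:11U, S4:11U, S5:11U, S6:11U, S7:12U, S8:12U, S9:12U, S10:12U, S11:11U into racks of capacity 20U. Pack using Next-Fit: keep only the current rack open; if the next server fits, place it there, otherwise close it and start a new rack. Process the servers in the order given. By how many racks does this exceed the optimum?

0

Next-Fit: [12] [11] [11] [11] [11] [11] [12] [12] [12] [12] [11] → 11 racks.
11 servers exceed 10U (half the capacity), and no two of those can share a rack, so at least 11 racks are needed.
So 11 is already optimal.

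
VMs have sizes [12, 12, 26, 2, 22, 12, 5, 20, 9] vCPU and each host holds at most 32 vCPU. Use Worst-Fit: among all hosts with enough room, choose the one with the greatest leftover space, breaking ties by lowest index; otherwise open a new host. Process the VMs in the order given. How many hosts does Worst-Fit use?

5 hosts

Put 12 vCPU in host 1; 20 vCPU remain.
Put 12 vCPU in host 1; 8 vCPU remain.
Put 26 vCPU in host 2; 6 vCPU remain.
Put 2 vCPU in host 1; 6 vCPU remain.
Put 22 vCPU in host 3; 10 vCPU remain.
Put 12 vCPU in host 4; 20 vCPU remain.
Put 5 vCPU in host 4; 15 vCPU remain.
Put 20 vCPU in host 5; 12 vCPU remain.
Put 9 vCPU in host 4; 6 vCPU remain.
Final hosts: [12,12,2] [26] [22] [12,5,9] [20].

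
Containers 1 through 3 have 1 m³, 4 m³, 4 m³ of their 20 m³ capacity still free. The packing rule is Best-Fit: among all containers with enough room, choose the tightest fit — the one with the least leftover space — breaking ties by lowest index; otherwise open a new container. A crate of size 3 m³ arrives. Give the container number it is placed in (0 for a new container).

Containers with room: container 2 (4 m³), container 3 (4 m³).
Tightest fit is container 2 with 4 m³ free.

2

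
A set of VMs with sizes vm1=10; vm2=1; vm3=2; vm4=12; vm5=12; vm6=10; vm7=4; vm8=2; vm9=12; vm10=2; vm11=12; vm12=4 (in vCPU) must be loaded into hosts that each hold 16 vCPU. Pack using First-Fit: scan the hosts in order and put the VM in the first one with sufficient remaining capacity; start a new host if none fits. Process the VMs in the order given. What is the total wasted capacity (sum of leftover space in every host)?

vm1 (10 vCPU) → host 1 (remaining 6 vCPU)
vm2 (1 vCPU) → host 1 (remaining 5 vCPU)
vm3 (2 vCPU) → host 1 (remaining 3 vCPU)
vm4 (12 vCPU) → host 2 (remaining 4 vCPU)
vm5 (12 vCPU) → host 3 (remaining 4 vCPU)
vm6 (10 vCPU) → host 4 (remaining 6 vCPU)
vm7 (4 vCPU) → host 2 (remaining 0 vCPU)
vm8 (2 vCPU) → host 1 (remaining 1 vCPU)
vm9 (12 vCPU) → host 5 (remaining 4 vCPU)
vm10 (2 vCPU) → host 3 (remaining 2 vCPU)
vm11 (12 vCPU) → host 6 (remaining 4 vCPU)
vm12 (4 vCPU) → host 4 (remaining 2 vCPU)
6 hosts × 16 vCPU = 96 vCPU; used 83 vCPU; unused 13 vCPU.

13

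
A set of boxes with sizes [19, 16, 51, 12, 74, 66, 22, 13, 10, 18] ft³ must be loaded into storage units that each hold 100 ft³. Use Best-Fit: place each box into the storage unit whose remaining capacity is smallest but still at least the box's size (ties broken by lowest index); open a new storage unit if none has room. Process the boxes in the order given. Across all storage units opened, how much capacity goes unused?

99

Put 19 ft³ in storage unit 1; 81 ft³ remain.
Put 16 ft³ in storage unit 1; 65 ft³ remain.
Put 51 ft³ in storage unit 1; 14 ft³ remain.
Put 12 ft³ in storage unit 1; 2 ft³ remain.
Put 74 ft³ in storage unit 2; 26 ft³ remain.
Put 66 ft³ in storage unit 3; 34 ft³ remain.
Put 22 ft³ in storage unit 2; 4 ft³ remain.
Put 13 ft³ in storage unit 3; 21 ft³ remain.
Put 10 ft³ in storage unit 3; 11 ft³ remain.
Put 18 ft³ in storage unit 4; 82 ft³ remain.
4 storage units × 100 ft³ = 400 ft³; used 301 ft³; unused 99 ft³.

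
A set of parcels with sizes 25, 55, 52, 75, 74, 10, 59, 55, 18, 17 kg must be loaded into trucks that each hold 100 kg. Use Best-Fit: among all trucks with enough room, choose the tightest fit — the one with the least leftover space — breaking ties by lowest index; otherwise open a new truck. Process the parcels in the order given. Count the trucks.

25 kg → truck 1 (remaining 75 kg)
55 kg → truck 1 (remaining 20 kg)
52 kg → truck 2 (remaining 48 kg)
75 kg → truck 3 (remaining 25 kg)
74 kg → truck 4 (remaining 26 kg)
10 kg → truck 1 (remaining 10 kg)
59 kg → truck 5 (remaining 41 kg)
55 kg → truck 6 (remaining 45 kg)
18 kg → truck 3 (remaining 7 kg)
17 kg → truck 4 (remaining 9 kg)
Final trucks: [25,55,10] [52] [75,18] [74,17] [59] [55].

6 trucks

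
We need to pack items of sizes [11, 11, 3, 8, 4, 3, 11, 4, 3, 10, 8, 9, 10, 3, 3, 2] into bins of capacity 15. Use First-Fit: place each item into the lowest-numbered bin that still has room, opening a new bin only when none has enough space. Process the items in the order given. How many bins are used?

11 → bin 1 (remaining 4)
11 → bin 2 (remaining 4)
3 → bin 1 (remaining 1)
8 → bin 3 (remaining 7)
4 → bin 2 (remaining 0)
3 → bin 3 (remaining 4)
11 → bin 4 (remaining 4)
4 → bin 3 (remaining 0)
3 → bin 4 (remaining 1)
10 → bin 5 (remaining 5)
8 → bin 6 (remaining 7)
9 → bin 7 (remaining 6)
10 → bin 8 (remaining 5)
3 → bin 5 (remaining 2)
3 → bin 6 (remaining 4)
2 → bin 5 (remaining 0)

8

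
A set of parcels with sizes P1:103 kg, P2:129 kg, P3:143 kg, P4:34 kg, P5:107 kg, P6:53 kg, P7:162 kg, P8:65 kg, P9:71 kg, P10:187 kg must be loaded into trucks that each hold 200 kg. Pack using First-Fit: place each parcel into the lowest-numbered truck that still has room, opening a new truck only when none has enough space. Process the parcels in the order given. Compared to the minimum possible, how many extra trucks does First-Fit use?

First-Fit: [103,34,53] [129,65] [143] [107,71] [162] [187] → 6 trucks.
Total size 1054 kg; any packing needs at least ⌈1054/200⌉ = 6 trucks.
So 6 is already optimal.

0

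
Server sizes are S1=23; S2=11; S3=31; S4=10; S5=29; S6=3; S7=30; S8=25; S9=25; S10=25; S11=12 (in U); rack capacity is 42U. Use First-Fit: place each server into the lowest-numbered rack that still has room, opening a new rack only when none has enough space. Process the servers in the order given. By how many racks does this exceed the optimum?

0

First-Fit: [23,11,3] [31,10] [29,12] [30] [25] [25] [25] → 7 racks.
7 servers exceed 21U (half the capacity), and no two of those can share a rack, so at least 7 racks are needed.
So 7 is already optimal.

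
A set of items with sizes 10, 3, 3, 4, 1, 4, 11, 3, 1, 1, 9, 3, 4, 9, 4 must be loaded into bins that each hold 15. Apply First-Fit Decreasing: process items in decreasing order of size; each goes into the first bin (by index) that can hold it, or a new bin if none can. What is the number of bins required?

5 bins

Sorted descending: 11, 10, 9, 9, 4, 4, 4, 4, 3, 3, 3, 3, 1, 1, 1.
bin 1: place 11, 4 left
bin 2: place 10, 5 left
bin 3: place 9, 6 left
bin 4: place 9, 6 left
bin 1: place 4, 0 left
bin 2: place 4, 1 left
bin 3: place 4, 2 left
bin 4: place 4, 2 left
bin 5: place 3, 12 left
bin 5: place 3, 9 left
bin 5: place 3, 6 left
bin 5: place 3, 3 left
bin 2: place 1, 0 left
bin 3: place 1, 1 left
bin 3: place 1, 0 left
Final bins: [11,4] [10,4,1] [9,4,1,1] [9,4] [3,3,3,3].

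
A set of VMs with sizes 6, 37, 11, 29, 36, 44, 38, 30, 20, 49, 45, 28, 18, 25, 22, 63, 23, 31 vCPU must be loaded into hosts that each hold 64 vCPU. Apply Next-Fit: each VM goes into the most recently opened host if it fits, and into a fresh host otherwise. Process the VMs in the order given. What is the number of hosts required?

Put 6 vCPU in host 1; 58 vCPU remain.
Put 37 vCPU in host 1; 21 vCPU remain.
Put 11 vCPU in host 1; 10 vCPU remain.
Put 29 vCPU in host 2; 35 vCPU remain.
Put 36 vCPU in host 3; 28 vCPU remain.
Put 44 vCPU in host 4; 20 vCPU remain.
Put 38 vCPU in host 5; 26 vCPU remain.
Put 30 vCPU in host 6; 34 vCPU remain.
Put 20 vCPU in host 6; 14 vCPU remain.
Put 49 vCPU in host 7; 15 vCPU remain.
Put 45 vCPU in host 8; 19 vCPU remain.
Put 28 vCPU in host 9; 36 vCPU remain.
Put 18 vCPU in host 9; 18 vCPU remain.
Put 25 vCPU in host 10; 39 vCPU remain.
Put 22 vCPU in host 10; 17 vCPU remain.
Put 63 vCPU in host 11; 1 vCPU remain.
Put 23 vCPU in host 12; 41 vCPU remain.
Put 31 vCPU in host 12; 10 vCPU remain.
Final hosts: [6,37,11] [29] [36] [44] [38] [30,20] [49] [45] [28,18] [25,22] [63] [23,31].

12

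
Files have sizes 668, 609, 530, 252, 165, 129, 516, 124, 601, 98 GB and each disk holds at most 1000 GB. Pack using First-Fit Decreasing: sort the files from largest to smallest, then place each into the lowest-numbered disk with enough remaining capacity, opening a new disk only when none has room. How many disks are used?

5

Sorted descending: 668, 609, 601, 530, 516, 252, 165, 129, 124, 98.
Put 668 GB in disk 1; 332 GB remain.
Put 609 GB in disk 2; 391 GB remain.
Put 601 GB in disk 3; 399 GB remain.
Put 530 GB in disk 4; 470 GB remain.
Put 516 GB in disk 5; 484 GB remain.
Put 252 GB in disk 1; 80 GB remain.
Put 165 GB in disk 2; 226 GB remain.
Put 129 GB in disk 2; 97 GB remain.
Put 124 GB in disk 3; 275 GB remain.
Put 98 GB in disk 3; 177 GB remain.
Final disks: [668,252] [609,165,129] [601,124,98] [530] [516].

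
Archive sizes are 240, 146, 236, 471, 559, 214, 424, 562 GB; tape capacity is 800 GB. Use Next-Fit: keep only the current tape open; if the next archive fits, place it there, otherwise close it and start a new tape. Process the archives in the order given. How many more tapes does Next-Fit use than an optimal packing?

1

Next-Fit: [240,146,236] [471] [559,214] [424] [562] → 5 tapes.
Total size 2852 GB; any packing needs at least ⌈2852/800⌉ = 4 tapes.
An optimal packing achieves that bound: [562,236] [559,240] [471,214] [424,146] → 4 tapes.
Excess: 5 − 4 = 1.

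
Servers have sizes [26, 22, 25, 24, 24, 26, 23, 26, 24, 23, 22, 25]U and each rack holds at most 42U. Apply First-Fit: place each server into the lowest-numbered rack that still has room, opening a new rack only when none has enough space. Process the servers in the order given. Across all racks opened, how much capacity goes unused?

214

rack 1: place 26U, 16U left
rack 2: place 22U, 20U left
rack 3: place 25U, 17U left
rack 4: place 24U, 18U left
rack 5: place 24U, 18U left
rack 6: place 26U, 16U left
rack 7: place 23U, 19U left
rack 8: place 26U, 16U left
rack 9: place 24U, 18U left
rack 10: place 23U, 19U left
rack 11: place 22U, 20U left
rack 12: place 25U, 17U left
12 racks × 42U = 504U; used 290U; unused 214U.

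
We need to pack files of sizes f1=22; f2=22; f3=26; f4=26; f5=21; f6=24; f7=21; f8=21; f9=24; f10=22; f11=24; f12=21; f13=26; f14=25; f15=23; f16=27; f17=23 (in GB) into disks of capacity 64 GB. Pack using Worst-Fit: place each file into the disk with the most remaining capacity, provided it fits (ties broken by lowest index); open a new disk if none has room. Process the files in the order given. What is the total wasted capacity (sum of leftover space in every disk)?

Put f1 (22 GB) in disk 1; 42 GB remain.
Put f2 (22 GB) in disk 1; 20 GB remain.
Put f3 (26 GB) in disk 2; 38 GB remain.
Put f4 (26 GB) in disk 2; 12 GB remain.
Put f5 (21 GB) in disk 3; 43 GB remain.
Put f6 (24 GB) in disk 3; 19 GB remain.
Put f7 (21 GB) in disk 4; 43 GB remain.
Put f8 (21 GB) in disk 4; 22 GB remain.
Put f9 (24 GB) in disk 5; 40 GB remain.
Put f10 (22 GB) in disk 5; 18 GB remain.
Put f11 (24 GB) in disk 6; 40 GB remain.
Put f12 (21 GB) in disk 6; 19 GB remain.
Put f13 (26 GB) in disk 7; 38 GB remain.
Put f14 (25 GB) in disk 7; 13 GB remain.
Put f15 (23 GB) in disk 8; 41 GB remain.
Put f16 (27 GB) in disk 8; 14 GB remain.
Put f17 (23 GB) in disk 9; 41 GB remain.
9 disks × 64 GB = 576 GB; used 398 GB; unused 178 GB.

178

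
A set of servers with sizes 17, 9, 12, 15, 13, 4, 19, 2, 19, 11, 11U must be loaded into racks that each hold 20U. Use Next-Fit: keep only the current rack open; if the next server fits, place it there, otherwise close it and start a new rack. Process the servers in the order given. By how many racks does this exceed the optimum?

Next-Fit: [17] [9] [12] [15] [13,4] [19] [2] [19] [11] [11] → 10 racks.
8 servers exceed 10U (half the capacity), and no two of those can share a rack, so at least 8 racks are needed.
An optimal packing achieves that bound: [19] [19] [17,2] [15,4] [13] [12] [11,9] [11] → 8 racks.
Excess: 10 − 8 = 2.

2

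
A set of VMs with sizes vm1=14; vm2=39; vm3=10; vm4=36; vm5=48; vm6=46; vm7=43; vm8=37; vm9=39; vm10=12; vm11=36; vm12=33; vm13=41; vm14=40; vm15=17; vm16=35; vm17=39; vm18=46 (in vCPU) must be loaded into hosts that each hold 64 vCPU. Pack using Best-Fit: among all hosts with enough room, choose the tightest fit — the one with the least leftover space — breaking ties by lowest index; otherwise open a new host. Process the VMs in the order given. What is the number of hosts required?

Put vm1 (14 vCPU) in host 1; 50 vCPU remain.
Put vm2 (39 vCPU) in host 1; 11 vCPU remain.
Put vm3 (10 vCPU) in host 1; 1 vCPU remain.
Put vm4 (36 vCPU) in host 2; 28 vCPU remain.
Put vm5 (48 vCPU) in host 3; 16 vCPU remain.
Put vm6 (46 vCPU) in host 4; 18 vCPU remain.
Put vm7 (43 vCPU) in host 5; 21 vCPU remain.
Put vm8 (37 vCPU) in host 6; 27 vCPU remain.
Put vm9 (39 vCPU) in host 7; 25 vCPU remain.
Put vm10 (12 vCPU) in host 3; 4 vCPU remain.
Put vm11 (36 vCPU) in host 8; 28 vCPU remain.
Put vm12 (33 vCPU) in host 9; 31 vCPU remain.
Put vm13 (41 vCPU) in host 10; 23 vCPU remain.
Put vm14 (40 vCPU) in host 11; 24 vCPU remain.
Put vm15 (17 vCPU) in host 4; 1 vCPU remain.
Put vm16 (35 vCPU) in host 12; 29 vCPU remain.
Put vm17 (39 vCPU) in host 13; 25 vCPU remain.
Put vm18 (46 vCPU) in host 14; 18 vCPU remain.

14 hosts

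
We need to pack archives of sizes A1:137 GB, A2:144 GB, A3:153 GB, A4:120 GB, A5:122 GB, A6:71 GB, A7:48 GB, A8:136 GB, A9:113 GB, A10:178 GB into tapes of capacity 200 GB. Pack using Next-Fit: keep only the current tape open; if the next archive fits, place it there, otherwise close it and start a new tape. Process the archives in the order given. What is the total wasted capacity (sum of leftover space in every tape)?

378

A1 (137 GB) → tape 1 (remaining 63 GB)
A2 (144 GB) → tape 2 (remaining 56 GB)
A3 (153 GB) → tape 3 (remaining 47 GB)
A4 (120 GB) → tape 4 (remaining 80 GB)
A5 (122 GB) → tape 5 (remaining 78 GB)
A6 (71 GB) → tape 5 (remaining 7 GB)
A7 (48 GB) → tape 6 (remaining 152 GB)
A8 (136 GB) → tape 6 (remaining 16 GB)
A9 (113 GB) → tape 7 (remaining 87 GB)
A10 (178 GB) → tape 8 (remaining 22 GB)
8 tapes × 200 GB = 1600 GB; used 1222 GB; unused 378 GB.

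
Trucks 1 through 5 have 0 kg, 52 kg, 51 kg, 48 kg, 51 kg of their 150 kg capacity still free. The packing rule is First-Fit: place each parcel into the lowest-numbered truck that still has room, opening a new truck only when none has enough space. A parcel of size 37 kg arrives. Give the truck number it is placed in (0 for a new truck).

2

Trucks with room: truck 2 (52 kg), truck 3 (51 kg), truck 4 (48 kg), truck 5 (51 kg).
The first with room is truck 2.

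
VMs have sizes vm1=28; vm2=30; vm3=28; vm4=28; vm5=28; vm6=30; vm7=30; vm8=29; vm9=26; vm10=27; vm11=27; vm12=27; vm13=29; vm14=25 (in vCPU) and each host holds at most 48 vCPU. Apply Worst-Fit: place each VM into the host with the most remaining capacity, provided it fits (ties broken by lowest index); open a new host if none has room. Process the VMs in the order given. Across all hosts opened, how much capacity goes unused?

Put vm1 (28 vCPU) in host 1; 20 vCPU remain.
Put vm2 (30 vCPU) in host 2; 18 vCPU remain.
Put vm3 (28 vCPU) in host 3; 20 vCPU remain.
Put vm4 (28 vCPU) in host 4; 20 vCPU remain.
Put vm5 (28 vCPU) in host 5; 20 vCPU remain.
Put vm6 (30 vCPU) in host 6; 18 vCPU remain.
Put vm7 (30 vCPU) in host 7; 18 vCPU remain.
Put vm8 (29 vCPU) in host 8; 19 vCPU remain.
Put vm9 (26 vCPU) in host 9; 22 vCPU remain.
Put vm10 (27 vCPU) in host 10; 21 vCPU remain.
Put vm11 (27 vCPU) in host 11; 21 vCPU remain.
Put vm12 (27 vCPU) in host 12; 21 vCPU remain.
Put vm13 (29 vCPU) in host 13; 19 vCPU remain.
Put vm14 (25 vCPU) in host 14; 23 vCPU remain.
14 hosts × 48 vCPU = 672 vCPU; used 392 vCPU; unused 280 vCPU.

280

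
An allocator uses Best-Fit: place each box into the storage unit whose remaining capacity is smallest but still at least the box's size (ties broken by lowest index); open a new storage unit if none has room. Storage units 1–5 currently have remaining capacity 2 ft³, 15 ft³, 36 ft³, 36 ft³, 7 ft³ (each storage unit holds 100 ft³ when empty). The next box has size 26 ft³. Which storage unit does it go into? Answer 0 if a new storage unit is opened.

Storage units with room: storage unit 3 (36 ft³), storage unit 4 (36 ft³).
Tightest fit is storage unit 3 with 36 ft³ free.

3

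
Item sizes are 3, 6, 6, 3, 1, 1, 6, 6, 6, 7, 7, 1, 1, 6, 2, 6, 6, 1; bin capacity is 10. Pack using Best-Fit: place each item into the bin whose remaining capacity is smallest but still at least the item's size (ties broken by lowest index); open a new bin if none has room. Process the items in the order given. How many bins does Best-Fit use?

10

Put 3 in bin 1; 7 remain.
Put 6 in bin 1; 1 remain.
Put 6 in bin 2; 4 remain.
Put 3 in bin 2; 1 remain.
Put 1 in bin 1; 0 remain.
Put 1 in bin 2; 0 remain.
Put 6 in bin 3; 4 remain.
Put 6 in bin 4; 4 remain.
Put 6 in bin 5; 4 remain.
Put 7 in bin 6; 3 remain.
Put 7 in bin 7; 3 remain.
Put 1 in bin 6; 2 remain.
Put 1 in bin 6; 1 remain.
Put 6 in bin 8; 4 remain.
Put 2 in bin 7; 1 remain.
Put 6 in bin 9; 4 remain.
Put 6 in bin 10; 4 remain.
Put 1 in bin 6; 0 remain.
Final bins: [3,6,1] [6,3,1] [6] [6] [6] [7,1,1,1] [7,2] [6] [6] [6].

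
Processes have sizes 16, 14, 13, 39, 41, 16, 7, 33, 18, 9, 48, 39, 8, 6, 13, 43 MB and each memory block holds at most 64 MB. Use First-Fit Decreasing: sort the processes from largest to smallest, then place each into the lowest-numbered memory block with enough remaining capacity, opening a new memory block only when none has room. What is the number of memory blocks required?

6

Sorted descending: 48, 43, 41, 39, 39, 33, 18, 16, 16, 14, 13, 13, 9, 8, 7, 6.
48 MB → memory block 1 (remaining 16 MB)
43 MB → memory block 2 (remaining 21 MB)
41 MB → memory block 3 (remaining 23 MB)
39 MB → memory block 4 (remaining 25 MB)
39 MB → memory block 5 (remaining 25 MB)
33 MB → memory block 6 (remaining 31 MB)
18 MB → memory block 2 (remaining 3 MB)
16 MB → memory block 1 (remaining 0 MB)
16 MB → memory block 3 (remaining 7 MB)
14 MB → memory block 4 (remaining 11 MB)
13 MB → memory block 5 (remaining 12 MB)
13 MB → memory block 6 (remaining 18 MB)
9 MB → memory block 4 (remaining 2 MB)
8 MB → memory block 5 (remaining 4 MB)
7 MB → memory block 3 (remaining 0 MB)
6 MB → memory block 6 (remaining 12 MB)
Final memory blocks: [48,16] [43,18] [41,16,7] [39,14,9] [39,13,8] [33,13,6].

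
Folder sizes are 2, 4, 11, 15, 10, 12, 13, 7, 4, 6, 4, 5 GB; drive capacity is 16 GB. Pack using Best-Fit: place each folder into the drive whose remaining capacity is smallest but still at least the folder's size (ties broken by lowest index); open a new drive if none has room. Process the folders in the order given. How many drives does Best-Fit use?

drive 1: place 2 GB, 14 GB left
drive 1: place 4 GB, 10 GB left
drive 2: place 11 GB, 5 GB left
drive 3: place 15 GB, 1 GB left
drive 1: place 10 GB, 0 GB left
drive 4: place 12 GB, 4 GB left
drive 5: place 13 GB, 3 GB left
drive 6: place 7 GB, 9 GB left
drive 4: place 4 GB, 0 GB left
drive 6: place 6 GB, 3 GB left
drive 2: place 4 GB, 1 GB left
drive 7: place 5 GB, 11 GB left
Final drives: [2,4,10] [11,4] [15] [12,4] [13] [7,6] [5].

7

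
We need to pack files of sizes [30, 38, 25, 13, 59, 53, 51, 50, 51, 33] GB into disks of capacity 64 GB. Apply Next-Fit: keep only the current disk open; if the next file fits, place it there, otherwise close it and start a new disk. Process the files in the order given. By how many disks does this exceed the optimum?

Next-Fit: [30] [38,25] [13] [59] [53] [51] [50] [51] [33] → 9 disks.
Total size 403 GB; any packing needs at least ⌈403/64⌉ = 7 disks.
An optimal packing achieves that bound: [59] [53] [51,13] [51] [50] [38,25] [33,30] → 7 disks.
Excess: 9 − 7 = 2.

2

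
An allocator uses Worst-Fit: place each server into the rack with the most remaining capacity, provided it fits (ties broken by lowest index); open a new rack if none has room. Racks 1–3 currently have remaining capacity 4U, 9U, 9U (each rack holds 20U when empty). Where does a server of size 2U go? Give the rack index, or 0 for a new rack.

2

Racks with room: rack 1 (4U), rack 2 (9U), rack 3 (9U).
Most room is rack 2 with 9U free.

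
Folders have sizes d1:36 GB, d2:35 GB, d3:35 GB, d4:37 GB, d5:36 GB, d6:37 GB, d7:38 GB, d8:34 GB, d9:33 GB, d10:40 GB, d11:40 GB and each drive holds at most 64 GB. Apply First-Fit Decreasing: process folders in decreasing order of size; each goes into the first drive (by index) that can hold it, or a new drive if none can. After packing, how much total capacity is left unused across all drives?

303

Sorted descending: 40, 40, 38, 37, 37, 36, 36, 35, 35, 34, 33.
40 GB → drive 1 (remaining 24 GB)
40 GB → drive 2 (remaining 24 GB)
38 GB → drive 3 (remaining 26 GB)
37 GB → drive 4 (remaining 27 GB)
37 GB → drive 5 (remaining 27 GB)
36 GB → drive 6 (remaining 28 GB)
36 GB → drive 7 (remaining 28 GB)
35 GB → drive 8 (remaining 29 GB)
35 GB → drive 9 (remaining 29 GB)
34 GB → drive 10 (remaining 30 GB)
33 GB → drive 11 (remaining 31 GB)
11 drives × 64 GB = 704 GB; used 401 GB; unused 303 GB.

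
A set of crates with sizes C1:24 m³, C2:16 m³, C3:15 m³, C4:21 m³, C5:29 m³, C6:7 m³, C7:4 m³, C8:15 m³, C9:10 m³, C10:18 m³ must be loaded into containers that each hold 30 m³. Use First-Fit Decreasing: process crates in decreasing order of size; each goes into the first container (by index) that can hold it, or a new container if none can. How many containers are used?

Sorted descending: 29, 24, 21, 18, 16, 15, 15, 10, 7, 4.
Put 29 m³ in container 1; 1 m³ remain.
Put 24 m³ in container 2; 6 m³ remain.
Put 21 m³ in container 3; 9 m³ remain.
Put 18 m³ in container 4; 12 m³ remain.
Put 16 m³ in container 5; 14 m³ remain.
Put 15 m³ in container 6; 15 m³ remain.
Put 15 m³ in container 6; 0 m³ remain.
Put 10 m³ in container 4; 2 m³ remain.
Put 7 m³ in container 3; 2 m³ remain.
Put 4 m³ in container 2; 2 m³ remain.

6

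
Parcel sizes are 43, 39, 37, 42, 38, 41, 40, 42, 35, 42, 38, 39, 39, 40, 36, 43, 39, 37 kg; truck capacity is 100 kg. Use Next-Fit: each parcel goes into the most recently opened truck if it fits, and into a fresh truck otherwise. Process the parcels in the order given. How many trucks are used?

truck 1: place 43 kg, 57 kg left
truck 1: place 39 kg, 18 kg left
truck 2: place 37 kg, 63 kg left
truck 2: place 42 kg, 21 kg left
truck 3: place 38 kg, 62 kg left
truck 3: place 41 kg, 21 kg left
truck 4: place 40 kg, 60 kg left
truck 4: place 42 kg, 18 kg left
truck 5: place 35 kg, 65 kg left
truck 5: place 42 kg, 23 kg left
truck 6: place 38 kg, 62 kg left
truck 6: place 39 kg, 23 kg left
truck 7: place 39 kg, 61 kg left
truck 7: place 40 kg, 21 kg left
truck 8: place 36 kg, 64 kg left
truck 8: place 43 kg, 21 kg left
truck 9: place 39 kg, 61 kg left
truck 9: place 37 kg, 24 kg left

9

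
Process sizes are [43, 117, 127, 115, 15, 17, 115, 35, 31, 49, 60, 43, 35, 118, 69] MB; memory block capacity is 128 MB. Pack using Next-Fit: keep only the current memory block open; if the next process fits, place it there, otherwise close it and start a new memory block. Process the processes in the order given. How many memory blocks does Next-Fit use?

memory block 1: place 43 MB, 85 MB left
memory block 2: place 117 MB, 11 MB left
memory block 3: place 127 MB, 1 MB left
memory block 4: place 115 MB, 13 MB left
memory block 5: place 15 MB, 113 MB left
memory block 5: place 17 MB, 96 MB left
memory block 6: place 115 MB, 13 MB left
memory block 7: place 35 MB, 93 MB left
memory block 7: place 31 MB, 62 MB left
memory block 7: place 49 MB, 13 MB left
memory block 8: place 60 MB, 68 MB left
memory block 8: place 43 MB, 25 MB left
memory block 9: place 35 MB, 93 MB left
memory block 10: place 118 MB, 10 MB left
memory block 11: place 69 MB, 59 MB left
Final memory blocks: [43] [117] [127] [115] [15,17] [115] [35,31,49] [60,43] [35] [118] [69].

11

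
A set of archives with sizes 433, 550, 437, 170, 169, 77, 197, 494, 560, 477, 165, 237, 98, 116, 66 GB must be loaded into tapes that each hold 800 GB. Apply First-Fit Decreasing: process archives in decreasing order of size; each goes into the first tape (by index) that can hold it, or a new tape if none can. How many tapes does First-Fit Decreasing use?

6 tapes

Sorted descending: 560, 550, 494, 477, 437, 433, 237, 197, 170, 169, 165, 116, 98, 77, 66.
560 GB → tape 1 (remaining 240 GB)
550 GB → tape 2 (remaining 250 GB)
494 GB → tape 3 (remaining 306 GB)
477 GB → tape 4 (remaining 323 GB)
437 GB → tape 5 (remaining 363 GB)
433 GB → tape 6 (remaining 367 GB)
237 GB → tape 1 (remaining 3 GB)
197 GB → tape 2 (remaining 53 GB)
170 GB → tape 3 (remaining 136 GB)
169 GB → tape 4 (remaining 154 GB)
165 GB → tape 5 (remaining 198 GB)
116 GB → tape 3 (remaining 20 GB)
98 GB → tape 4 (remaining 56 GB)
77 GB → tape 5 (remaining 121 GB)
66 GB → tape 5 (remaining 55 GB)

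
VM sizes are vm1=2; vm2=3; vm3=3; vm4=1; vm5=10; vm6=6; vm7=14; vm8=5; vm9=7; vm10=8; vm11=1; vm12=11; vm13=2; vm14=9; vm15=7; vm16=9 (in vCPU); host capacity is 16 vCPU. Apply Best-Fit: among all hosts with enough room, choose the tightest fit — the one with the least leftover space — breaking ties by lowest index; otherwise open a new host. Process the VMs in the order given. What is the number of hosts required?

7 hosts

vm1 (2 vCPU) → host 1 (remaining 14 vCPU)
vm2 (3 vCPU) → host 1 (remaining 11 vCPU)
vm3 (3 vCPU) → host 1 (remaining 8 vCPU)
vm4 (1 vCPU) → host 1 (remaining 7 vCPU)
vm5 (10 vCPU) → host 2 (remaining 6 vCPU)
vm6 (6 vCPU) → host 2 (remaining 0 vCPU)
vm7 (14 vCPU) → host 3 (remaining 2 vCPU)
vm8 (5 vCPU) → host 1 (remaining 2 vCPU)
vm9 (7 vCPU) → host 4 (remaining 9 vCPU)
vm10 (8 vCPU) → host 4 (remaining 1 vCPU)
vm11 (1 vCPU) → host 4 (remaining 0 vCPU)
vm12 (11 vCPU) → host 5 (remaining 5 vCPU)
vm13 (2 vCPU) → host 1 (remaining 0 vCPU)
vm14 (9 vCPU) → host 6 (remaining 7 vCPU)
vm15 (7 vCPU) → host 6 (remaining 0 vCPU)
vm16 (9 vCPU) → host 7 (remaining 7 vCPU)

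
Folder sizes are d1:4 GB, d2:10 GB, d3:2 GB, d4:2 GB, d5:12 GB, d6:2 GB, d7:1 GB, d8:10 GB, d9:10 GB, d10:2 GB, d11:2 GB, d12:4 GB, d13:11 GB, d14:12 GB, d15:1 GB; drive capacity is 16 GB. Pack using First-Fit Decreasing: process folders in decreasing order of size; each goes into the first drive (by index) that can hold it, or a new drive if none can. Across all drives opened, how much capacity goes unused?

11

Sorted descending: 12, 12, 11, 10, 10, 10, 4, 4, 2, 2, 2, 2, 2, 1, 1.
Put 12 GB in drive 1; 4 GB remain.
Put 12 GB in drive 2; 4 GB remain.
Put 11 GB in drive 3; 5 GB remain.
Put 10 GB in drive 4; 6 GB remain.
Put 10 GB in drive 5; 6 GB remain.
Put 10 GB in drive 6; 6 GB remain.
Put 4 GB in drive 1; 0 GB remain.
Put 4 GB in drive 2; 0 GB remain.
Put 2 GB in drive 3; 3 GB remain.
Put 2 GB in drive 3; 1 GB remain.
Put 2 GB in drive 4; 4 GB remain.
Put 2 GB in drive 4; 2 GB remain.
Put 2 GB in drive 4; 0 GB remain.
Put 1 GB in drive 3; 0 GB remain.
Put 1 GB in drive 5; 5 GB remain.
6 drives × 16 GB = 96 GB; used 85 GB; unused 11 GB.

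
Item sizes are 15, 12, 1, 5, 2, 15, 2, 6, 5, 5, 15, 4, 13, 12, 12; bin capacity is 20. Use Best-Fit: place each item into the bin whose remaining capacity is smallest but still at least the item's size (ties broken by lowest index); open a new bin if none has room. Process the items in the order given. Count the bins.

Put 15 in bin 1; 5 remain.
Put 12 in bin 2; 8 remain.
Put 1 in bin 1; 4 remain.
Put 5 in bin 2; 3 remain.
Put 2 in bin 2; 1 remain.
Put 15 in bin 3; 5 remain.
Put 2 in bin 1; 2 remain.
Put 6 in bin 4; 14 remain.
Put 5 in bin 3; 0 remain.
Put 5 in bin 4; 9 remain.
Put 15 in bin 5; 5 remain.
Put 4 in bin 5; 1 remain.
Put 13 in bin 6; 7 remain.
Put 12 in bin 7; 8 remain.
Put 12 in bin 8; 8 remain.
Final bins: [15,1,2] [12,5,2] [15,5] [6,5] [15,4] [13] [12] [12].

8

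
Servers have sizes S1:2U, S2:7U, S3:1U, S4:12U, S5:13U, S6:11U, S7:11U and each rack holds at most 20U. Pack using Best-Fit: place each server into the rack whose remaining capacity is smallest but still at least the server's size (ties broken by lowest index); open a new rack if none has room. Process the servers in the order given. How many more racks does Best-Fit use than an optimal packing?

Best-Fit: [2,7,1] [12] [13] [11] [11] → 5 racks.
4 servers exceed 10U (half the capacity), and no two of those can share a rack, so at least 4 racks are needed.
An optimal packing achieves that bound: [13,7] [12,2,1] [11] [11] → 4 racks.
Excess: 5 − 4 = 1.

1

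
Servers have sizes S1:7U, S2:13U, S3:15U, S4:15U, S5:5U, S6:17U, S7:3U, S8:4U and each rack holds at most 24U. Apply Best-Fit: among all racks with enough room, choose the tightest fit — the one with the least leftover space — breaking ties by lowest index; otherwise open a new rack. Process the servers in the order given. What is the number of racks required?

Put S1 (7U) in rack 1; 17U remain.
Put S2 (13U) in rack 1; 4U remain.
Put S3 (15U) in rack 2; 9U remain.
Put S4 (15U) in rack 3; 9U remain.
Put S5 (5U) in rack 2; 4U remain.
Put S6 (17U) in rack 4; 7U remain.
Put S7 (3U) in rack 1; 1U remain.
Put S8 (4U) in rack 2; 0U remain.

4 racks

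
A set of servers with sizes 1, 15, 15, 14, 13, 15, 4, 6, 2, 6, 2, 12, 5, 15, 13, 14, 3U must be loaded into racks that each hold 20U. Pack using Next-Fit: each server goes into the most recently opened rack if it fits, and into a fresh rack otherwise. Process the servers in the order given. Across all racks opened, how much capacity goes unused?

45

1U → rack 1 (remaining 19U)
15U → rack 1 (remaining 4U)
15U → rack 2 (remaining 5U)
14U → rack 3 (remaining 6U)
13U → rack 4 (remaining 7U)
15U → rack 5 (remaining 5U)
4U → rack 5 (remaining 1U)
6U → rack 6 (remaining 14U)
2U → rack 6 (remaining 12U)
6U → rack 6 (remaining 6U)
2U → rack 6 (remaining 4U)
12U → rack 7 (remaining 8U)
5U → rack 7 (remaining 3U)
15U → rack 8 (remaining 5U)
13U → rack 9 (remaining 7U)
14U → rack 10 (remaining 6U)
3U → rack 10 (remaining 3U)
10 racks × 20U = 200U; used 155U; unused 45U.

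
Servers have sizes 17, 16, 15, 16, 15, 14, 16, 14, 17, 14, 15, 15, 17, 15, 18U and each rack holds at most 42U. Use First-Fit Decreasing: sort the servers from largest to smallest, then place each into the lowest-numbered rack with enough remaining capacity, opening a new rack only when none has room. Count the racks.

Sorted descending: 18, 17, 17, 17, 16, 16, 16, 15, 15, 15, 15, 15, 14, 14, 14.
18U → rack 1 (remaining 24U)
17U → rack 1 (remaining 7U)
17U → rack 2 (remaining 25U)
17U → rack 2 (remaining 8U)
16U → rack 3 (remaining 26U)
16U → rack 3 (remaining 10U)
16U → rack 4 (remaining 26U)
15U → rack 4 (remaining 11U)
15U → rack 5 (remaining 27U)
15U → rack 5 (remaining 12U)
15U → rack 6 (remaining 27U)
15U → rack 6 (remaining 12U)
14U → rack 7 (remaining 28U)
14U → rack 7 (remaining 14U)
14U → rack 7 (remaining 0U)

7 racks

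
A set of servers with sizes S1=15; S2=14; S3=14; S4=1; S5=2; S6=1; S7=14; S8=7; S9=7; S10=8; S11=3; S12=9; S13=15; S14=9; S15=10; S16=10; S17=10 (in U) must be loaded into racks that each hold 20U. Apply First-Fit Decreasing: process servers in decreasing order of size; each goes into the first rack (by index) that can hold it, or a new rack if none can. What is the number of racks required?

9

Sorted descending: 15, 15, 14, 14, 14, 10, 10, 10, 9, 9, 8, 7, 7, 3, 2, 1, 1.
Put 15U in rack 1; 5U remain.
Put 15U in rack 2; 5U remain.
Put 14U in rack 3; 6U remain.
Put 14U in rack 4; 6U remain.
Put 14U in rack 5; 6U remain.
Put 10U in rack 6; 10U remain.
Put 10U in rack 6; 0U remain.
Put 10U in rack 7; 10U remain.
Put 9U in rack 7; 1U remain.
Put 9U in rack 8; 11U remain.
Put 8U in rack 8; 3U remain.
Put 7U in rack 9; 13U remain.
Put 7U in rack 9; 6U remain.
Put 3U in rack 1; 2U remain.
Put 2U in rack 1; 0U remain.
Put 1U in rack 2; 4U remain.
Put 1U in rack 2; 3U remain.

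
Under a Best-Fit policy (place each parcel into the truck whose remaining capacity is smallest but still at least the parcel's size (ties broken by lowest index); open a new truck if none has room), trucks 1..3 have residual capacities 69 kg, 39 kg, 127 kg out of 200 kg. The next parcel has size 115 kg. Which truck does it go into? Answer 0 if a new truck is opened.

Trucks with room: truck 3 (127 kg).
Tightest fit is truck 3 with 127 kg free.

3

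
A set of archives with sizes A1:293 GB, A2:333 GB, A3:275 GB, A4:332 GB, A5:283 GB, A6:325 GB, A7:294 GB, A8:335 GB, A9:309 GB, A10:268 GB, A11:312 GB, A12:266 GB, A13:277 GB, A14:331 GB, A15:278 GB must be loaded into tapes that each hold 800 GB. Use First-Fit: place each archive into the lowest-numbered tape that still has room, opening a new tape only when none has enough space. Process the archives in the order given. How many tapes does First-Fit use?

Put A1 (293 GB) in tape 1; 507 GB remain.
Put A2 (333 GB) in tape 1; 174 GB remain.
Put A3 (275 GB) in tape 2; 525 GB remain.
Put A4 (332 GB) in tape 2; 193 GB remain.
Put A5 (283 GB) in tape 3; 517 GB remain.
Put A6 (325 GB) in tape 3; 192 GB remain.
Put A7 (294 GB) in tape 4; 506 GB remain.
Put A8 (335 GB) in tape 4; 171 GB remain.
Put A9 (309 GB) in tape 5; 491 GB remain.
Put A10 (268 GB) in tape 5; 223 GB remain.
Put A11 (312 GB) in tape 6; 488 GB remain.
Put A12 (266 GB) in tape 6; 222 GB remain.
Put A13 (277 GB) in tape 7; 523 GB remain.
Put A14 (331 GB) in tape 7; 192 GB remain.
Put A15 (278 GB) in tape 8; 522 GB remain.

8 tapes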